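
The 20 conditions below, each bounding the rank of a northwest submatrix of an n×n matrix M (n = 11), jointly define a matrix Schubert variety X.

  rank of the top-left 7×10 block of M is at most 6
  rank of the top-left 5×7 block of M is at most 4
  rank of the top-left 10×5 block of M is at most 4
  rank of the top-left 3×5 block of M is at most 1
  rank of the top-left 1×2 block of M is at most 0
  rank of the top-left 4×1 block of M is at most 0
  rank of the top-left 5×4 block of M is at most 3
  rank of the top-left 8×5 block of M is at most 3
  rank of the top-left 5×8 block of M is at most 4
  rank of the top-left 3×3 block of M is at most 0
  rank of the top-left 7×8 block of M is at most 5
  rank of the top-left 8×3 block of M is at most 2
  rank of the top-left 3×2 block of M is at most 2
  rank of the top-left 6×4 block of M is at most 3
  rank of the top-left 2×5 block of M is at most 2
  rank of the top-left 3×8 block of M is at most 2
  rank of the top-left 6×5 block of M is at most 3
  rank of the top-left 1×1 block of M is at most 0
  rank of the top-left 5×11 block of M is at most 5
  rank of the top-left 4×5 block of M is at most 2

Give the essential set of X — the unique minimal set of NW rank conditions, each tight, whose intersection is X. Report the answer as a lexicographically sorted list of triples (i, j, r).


Computing R[i][j] = min implied NW-rank bound (n=11, 20 conditions):

  i=1: 0 0 0 1 1 1 1 1 1 1 1
  i=2: 0 0 0 1 1 2 2 2 2 2 2
  i=3: 0 0 0 1 1 2 2 2 3 3 3
  i=4: 0 1 1 2 2 3 3 3 4 4 4
  i=5: 1 2 2 3 3 4 4 4 5 5 5
  i=6: 1 2 2 3 3 4 5 5 6 6 6
  i=7: 1 2 2 3 3 4 5 5 6 6 7
  i=8: 1 2 2 3 3 4 5 6 7 7 8
  i=9: 1 2 3 4 4 5 6 7 8 8 9
  i=10: 1 2 3 4 4 5 6 7 8 9 10
  i=11: 1 2 3 4 5 6 7 8 9 10 11

second differences of R give the permutation w = (4, 6, 9, 2, 1, 7, 11, 8, 3, 10, 5).

Rothe diagram D(w) (23 cells), 9 SE-corners (essential conditions):

[(3, 3, 0), (3, 5, 1), (3, 8, 2), (4, 1, 0), (7, 8, 5), (7, 10, 6), (8, 3, 2), (8, 5, 3), (10, 5, 4)]


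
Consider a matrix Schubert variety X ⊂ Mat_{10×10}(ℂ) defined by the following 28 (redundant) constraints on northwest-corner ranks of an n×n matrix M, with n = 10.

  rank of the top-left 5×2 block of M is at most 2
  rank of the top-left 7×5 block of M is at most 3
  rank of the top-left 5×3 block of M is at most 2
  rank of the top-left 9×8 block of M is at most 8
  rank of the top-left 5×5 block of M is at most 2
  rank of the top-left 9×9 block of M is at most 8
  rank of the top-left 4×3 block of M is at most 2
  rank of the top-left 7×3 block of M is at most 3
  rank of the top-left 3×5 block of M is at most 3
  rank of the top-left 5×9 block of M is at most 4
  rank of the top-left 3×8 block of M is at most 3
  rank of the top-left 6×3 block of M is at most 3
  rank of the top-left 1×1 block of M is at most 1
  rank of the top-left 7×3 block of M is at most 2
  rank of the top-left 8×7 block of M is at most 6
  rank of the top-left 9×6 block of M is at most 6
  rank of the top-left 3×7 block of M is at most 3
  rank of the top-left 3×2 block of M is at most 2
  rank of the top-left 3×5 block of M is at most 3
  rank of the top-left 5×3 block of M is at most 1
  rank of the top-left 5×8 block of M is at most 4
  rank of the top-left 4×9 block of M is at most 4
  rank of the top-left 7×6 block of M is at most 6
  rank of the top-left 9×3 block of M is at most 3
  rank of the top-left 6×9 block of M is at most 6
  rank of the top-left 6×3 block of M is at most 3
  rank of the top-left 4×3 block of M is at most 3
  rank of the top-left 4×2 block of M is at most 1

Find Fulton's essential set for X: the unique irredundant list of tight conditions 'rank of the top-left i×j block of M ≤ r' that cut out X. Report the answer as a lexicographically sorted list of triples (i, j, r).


Reconstructing r_w from the 28 given conditions:

  R[1]: 1  1  1  1  1  1  1  1  1  1
  R[2]: 1  1  1  2  2  2  2  2  2  2
  R[3]: 1  1  1  2  2  3  3  3  3  3
  R[4]: 1  1  1  2  2  3  4  4  4  4
  R[5]: 1  1  1  2  2  3  4  4  4  5
  R[6]: 1  2  2  3  3  4  5  5  5  6
  R[7]: 1  2  2  3  3  4  5  6  6  7
  R[8]: 1  2  3  4  4  5  6  7  7  8
  R[9]: 1  2  3  4  5  6  7  8  8  9
  R[10]: 1  2  3  4  5  6  7  8  9  10

reading off 1-entries of Δ²R: w = (1, 4, 6, 7, 10, 2, 8, 3, 5, 9).

Rothe diagram D(w) (15 cells), 5 SE-corners (essential conditions):

[(5, 3, 1), (5, 5, 2), (5, 9, 4), (7, 3, 2), (7, 5, 3)]


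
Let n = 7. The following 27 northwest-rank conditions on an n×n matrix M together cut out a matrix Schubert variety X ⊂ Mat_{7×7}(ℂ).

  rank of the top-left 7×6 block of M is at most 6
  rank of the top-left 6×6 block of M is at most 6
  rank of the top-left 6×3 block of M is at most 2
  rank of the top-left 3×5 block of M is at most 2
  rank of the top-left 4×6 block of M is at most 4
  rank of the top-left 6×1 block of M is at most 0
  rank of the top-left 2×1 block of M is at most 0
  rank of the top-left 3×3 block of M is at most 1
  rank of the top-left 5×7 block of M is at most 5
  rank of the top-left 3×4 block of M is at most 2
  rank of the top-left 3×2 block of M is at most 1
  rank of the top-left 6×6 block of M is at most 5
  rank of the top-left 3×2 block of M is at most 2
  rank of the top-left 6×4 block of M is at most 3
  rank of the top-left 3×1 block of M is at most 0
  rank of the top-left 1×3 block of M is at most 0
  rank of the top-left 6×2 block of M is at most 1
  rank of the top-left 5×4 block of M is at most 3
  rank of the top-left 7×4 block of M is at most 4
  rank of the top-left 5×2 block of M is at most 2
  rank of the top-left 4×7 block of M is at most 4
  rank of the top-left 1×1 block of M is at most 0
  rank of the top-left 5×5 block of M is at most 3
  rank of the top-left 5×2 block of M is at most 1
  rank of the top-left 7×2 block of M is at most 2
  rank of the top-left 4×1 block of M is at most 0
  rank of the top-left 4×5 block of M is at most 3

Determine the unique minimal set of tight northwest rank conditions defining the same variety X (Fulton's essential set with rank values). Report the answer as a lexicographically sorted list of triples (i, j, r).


Propagating the 27 rank bounds to every northwest block:

  row 1: 0 | 0 | 0 | 1 | 1 | 1 | 1
  row 2: 0 | 1 | 1 | 2 | 2 | 2 | 2
  row 3: 0 | 1 | 1 | 2 | 2 | 3 | 3
  row 4: 0 | 1 | 2 | 3 | 3 | 4 | 4
  row 5: 0 | 1 | 2 | 3 | 3 | 4 | 5
  row 6: 0 | 1 | 2 | 3 | 4 | 5 | 6
  row 7: 1 | 2 | 3 | 4 | 5 | 6 | 7

hence w(1..7) = (4, 2, 6, 3, 7, 5, 1).

ℓ(w)=11; the 5 essential cells (i,j,r):

[(1, 3, 0), (3, 3, 1), (3, 5, 2), (5, 5, 3), (6, 1, 0)]


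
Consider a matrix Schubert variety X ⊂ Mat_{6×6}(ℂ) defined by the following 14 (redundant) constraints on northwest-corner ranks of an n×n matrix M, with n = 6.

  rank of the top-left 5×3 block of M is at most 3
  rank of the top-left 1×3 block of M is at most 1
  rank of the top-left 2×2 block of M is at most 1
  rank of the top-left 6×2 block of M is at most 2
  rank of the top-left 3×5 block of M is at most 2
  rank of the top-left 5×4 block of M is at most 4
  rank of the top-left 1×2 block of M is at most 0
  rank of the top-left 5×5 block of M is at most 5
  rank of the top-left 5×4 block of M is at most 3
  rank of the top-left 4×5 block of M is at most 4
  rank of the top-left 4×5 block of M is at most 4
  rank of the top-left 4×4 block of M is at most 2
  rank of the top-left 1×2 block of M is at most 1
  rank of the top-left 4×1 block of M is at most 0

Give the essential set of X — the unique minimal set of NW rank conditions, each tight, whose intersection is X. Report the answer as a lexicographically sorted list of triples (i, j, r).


Recovering R(i,j) via the rank-extension bound from the 14 conditions:

  R[1]: 0 | 0 | 1 | 1 | 1 | 1
  R[2]: 0 | 1 | 2 | 2 | 2 | 2
  R[3]: 0 | 1 | 2 | 2 | 2 | 3
  R[4]: 0 | 1 | 2 | 2 | 3 | 4
  R[5]: 1 | 2 | 3 | 3 | 4 | 5
  R[6]: 1 | 2 | 3 | 4 | 5 | 6

giving w = (3, 2, 6, 5, 1, 4) via Δ²R.

Rothe diagram D(w) (8 cells), 4 SE-corners (essential conditions):

[(1, 2, 0), (3, 5, 2), (4, 1, 0), (4, 4, 2)]


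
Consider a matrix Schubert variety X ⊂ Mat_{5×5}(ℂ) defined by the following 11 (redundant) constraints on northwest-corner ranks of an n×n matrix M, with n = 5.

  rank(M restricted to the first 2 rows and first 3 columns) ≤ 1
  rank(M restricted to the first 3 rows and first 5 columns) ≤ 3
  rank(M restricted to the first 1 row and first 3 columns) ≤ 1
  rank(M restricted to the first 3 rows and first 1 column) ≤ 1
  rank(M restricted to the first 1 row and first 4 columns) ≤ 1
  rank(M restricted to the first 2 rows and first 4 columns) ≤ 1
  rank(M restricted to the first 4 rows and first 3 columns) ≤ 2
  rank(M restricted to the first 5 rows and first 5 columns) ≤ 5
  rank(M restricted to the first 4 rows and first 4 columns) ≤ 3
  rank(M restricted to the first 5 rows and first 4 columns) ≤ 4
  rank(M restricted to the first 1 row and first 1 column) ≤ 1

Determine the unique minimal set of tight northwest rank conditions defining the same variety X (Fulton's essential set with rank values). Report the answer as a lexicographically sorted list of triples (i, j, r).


Rank table r_w(5×5) implied by the 11 constraints:

  i=1: 1 1 1 1 1
  i=2: 1 1 1 1 2
  i=3: 1 2 2 2 3
  i=4: 1 2 2 3 4
  i=5: 1 2 3 4 5

second differences of R give the permutation w = (1, 5, 2, 4, 3).

2 SE-corners of the 4-cell Rothe diagram give Ess(w):

[(2, 4, 1), (4, 3, 2)]


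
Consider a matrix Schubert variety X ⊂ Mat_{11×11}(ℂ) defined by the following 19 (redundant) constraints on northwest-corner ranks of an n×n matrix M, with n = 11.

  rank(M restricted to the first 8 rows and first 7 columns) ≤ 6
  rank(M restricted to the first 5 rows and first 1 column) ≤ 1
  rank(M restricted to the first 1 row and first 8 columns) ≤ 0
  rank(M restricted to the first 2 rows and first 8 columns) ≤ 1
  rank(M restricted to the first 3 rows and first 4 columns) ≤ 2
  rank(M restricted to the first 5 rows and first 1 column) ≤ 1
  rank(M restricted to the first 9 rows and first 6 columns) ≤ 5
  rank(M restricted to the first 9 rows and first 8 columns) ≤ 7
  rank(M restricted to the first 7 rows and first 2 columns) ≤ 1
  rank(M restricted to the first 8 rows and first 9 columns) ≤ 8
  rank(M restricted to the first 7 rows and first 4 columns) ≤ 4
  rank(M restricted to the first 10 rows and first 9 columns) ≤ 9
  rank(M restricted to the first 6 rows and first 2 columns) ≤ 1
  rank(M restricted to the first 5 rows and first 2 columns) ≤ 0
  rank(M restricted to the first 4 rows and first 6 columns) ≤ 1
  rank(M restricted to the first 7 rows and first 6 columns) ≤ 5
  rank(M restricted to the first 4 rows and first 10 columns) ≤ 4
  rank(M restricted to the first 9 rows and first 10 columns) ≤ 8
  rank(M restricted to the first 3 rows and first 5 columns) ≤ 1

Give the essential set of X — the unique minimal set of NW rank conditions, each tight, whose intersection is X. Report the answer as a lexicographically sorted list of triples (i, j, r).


Reconstructing r_w from the 19 given conditions:

  row 1: 0 0 0 0 0 0 0 0 1 1 1
  row 2: 0 0 1 1 1 1 1 1 2 2 2
  row 3: 0 0 1 1 1 1 2 2 3 3 3
  row 4: 0 0 1 1 1 1 2 3 4 4 4
  row 5: 0 0 1 2 2 2 3 4 5 5 5
  row 6: 1 1 2 3 3 3 4 5 6 6 6
  row 7: 1 1 2 3 4 4 5 6 7 7 7
  row 8: 1 2 3 4 5 5 6 7 8 8 8
  row 9: 1 2 3 4 5 5 6 7 8 8 9
  row 10: 1 2 3 4 5 6 7 8 9 9 10
  row 11: 1 2 3 4 5 6 7 8 9 10 11

hence w(1..11) = (9, 3, 7, 8, 4, 1, 5, 2, 11, 6, 10).

Rothe diagram D(w) (25 cells), 6 SE-corners (essential conditions):

[(1, 8, 0), (4, 6, 1), (5, 2, 0), (7, 2, 1), (9, 6, 5), (9, 10, 8)]


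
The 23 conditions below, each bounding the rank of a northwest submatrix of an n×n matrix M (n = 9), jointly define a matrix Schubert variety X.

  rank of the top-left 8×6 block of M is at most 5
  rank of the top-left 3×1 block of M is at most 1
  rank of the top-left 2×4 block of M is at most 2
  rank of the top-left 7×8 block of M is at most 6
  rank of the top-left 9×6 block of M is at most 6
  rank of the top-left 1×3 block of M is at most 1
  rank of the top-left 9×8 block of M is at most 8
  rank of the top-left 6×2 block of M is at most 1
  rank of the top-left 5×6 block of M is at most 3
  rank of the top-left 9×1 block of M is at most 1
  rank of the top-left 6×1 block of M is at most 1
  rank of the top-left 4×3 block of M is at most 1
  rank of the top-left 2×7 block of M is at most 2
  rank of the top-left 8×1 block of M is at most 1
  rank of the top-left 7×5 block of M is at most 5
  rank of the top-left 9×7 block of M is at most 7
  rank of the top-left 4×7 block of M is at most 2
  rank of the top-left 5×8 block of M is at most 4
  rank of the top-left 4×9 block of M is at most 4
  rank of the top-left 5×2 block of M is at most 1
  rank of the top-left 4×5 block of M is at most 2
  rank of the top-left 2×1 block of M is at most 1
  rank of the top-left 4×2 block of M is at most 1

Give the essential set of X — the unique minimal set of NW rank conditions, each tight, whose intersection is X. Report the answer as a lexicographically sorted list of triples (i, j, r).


Reconstructing r_w from the 23 given conditions:

  row 1: 1 | 1 | 1 | 1 | 1 | 1 | 1 | 1 | 1
  row 2: 1 | 1 | 1 | 2 | 2 | 2 | 2 | 2 | 2
  row 3: 1 | 1 | 1 | 2 | 2 | 2 | 2 | 3 | 3
  row 4: 1 | 1 | 1 | 2 | 2 | 2 | 2 | 3 | 4
  row 5: 1 | 1 | 2 | 3 | 3 | 3 | 3 | 4 | 5
  row 6: 1 | 1 | 2 | 3 | 4 | 4 | 4 | 5 | 6
  row 7: 1 | 2 | 3 | 4 | 5 | 5 | 5 | 6 | 7
  row 8: 1 | 2 | 3 | 4 | 5 | 5 | 6 | 7 | 8
  row 9: 1 | 2 | 3 | 4 | 5 | 6 | 7 | 8 | 9

the unique w with this rank table is (1, 4, 8, 9, 3, 5, 2, 7, 6).

4 SE-corners of the 15-cell Rothe diagram give Ess(w):

[(4, 3, 1), (4, 7, 2), (6, 2, 1), (8, 6, 5)]


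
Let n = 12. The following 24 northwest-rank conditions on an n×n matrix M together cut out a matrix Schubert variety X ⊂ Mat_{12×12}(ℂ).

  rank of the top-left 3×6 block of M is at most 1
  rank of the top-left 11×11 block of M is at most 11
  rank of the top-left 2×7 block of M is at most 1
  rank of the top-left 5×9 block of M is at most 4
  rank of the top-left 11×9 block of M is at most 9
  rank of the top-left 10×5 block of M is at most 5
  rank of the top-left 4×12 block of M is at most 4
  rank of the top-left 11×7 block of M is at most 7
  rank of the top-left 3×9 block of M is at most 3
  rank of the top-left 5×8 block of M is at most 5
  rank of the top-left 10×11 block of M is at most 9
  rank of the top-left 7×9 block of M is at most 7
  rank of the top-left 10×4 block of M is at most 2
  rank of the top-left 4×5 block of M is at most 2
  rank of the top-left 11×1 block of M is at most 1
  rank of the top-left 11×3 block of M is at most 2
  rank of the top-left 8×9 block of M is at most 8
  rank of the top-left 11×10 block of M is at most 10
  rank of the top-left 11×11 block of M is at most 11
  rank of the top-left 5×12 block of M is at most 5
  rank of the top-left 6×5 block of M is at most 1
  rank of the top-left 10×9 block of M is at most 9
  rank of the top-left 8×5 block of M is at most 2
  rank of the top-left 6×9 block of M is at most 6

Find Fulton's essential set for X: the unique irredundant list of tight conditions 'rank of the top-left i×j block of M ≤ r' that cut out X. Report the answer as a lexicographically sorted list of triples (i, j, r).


The tightest implied rank at each (i,j), from the 24 conditions:

  i=1: 1  1  1  1  1  1  1  1  1  1  1  1
  i=2: 1  1  1  1  1  1  1  2  2  2  2  2
  i=3: 1  1  1  1  1  1  2  3  3  3  3  3
  i=4: 1  1  1  1  1  2  3  4  4  4  4  4
  i=5: 1  1  1  1  1  2  3  4  4  5  5  5
  i=6: 1  1  1  1  1  2  3  4  5  6  6  6
  i=7: 1  2  2  2  2  3  4  5  6  7  7  7
  i=8: 1  2  2  2  2  3  4  5  6  7  8  8
  i=9: 1  2  2  2  3  4  5  6  7  8  9  9
  i=10: 1  2  2  2  3  4  5  6  7  8  9  10
  i=11: 1  2  2  3  4  5  6  7  8  9  10  11
  i=12: 1  2  3  4  5  6  7  8  9  10  11  12

so w = (1, 8, 7, 6, 10, 9, 2, 11, 5, 12, 4, 3).

7 SE-corners of the 32-cell Rothe diagram give Ess(w):

[(2, 7, 1), (3, 6, 1), (5, 9, 4), (6, 5, 1), (8, 5, 2), (10, 4, 2), (11, 3, 2)]


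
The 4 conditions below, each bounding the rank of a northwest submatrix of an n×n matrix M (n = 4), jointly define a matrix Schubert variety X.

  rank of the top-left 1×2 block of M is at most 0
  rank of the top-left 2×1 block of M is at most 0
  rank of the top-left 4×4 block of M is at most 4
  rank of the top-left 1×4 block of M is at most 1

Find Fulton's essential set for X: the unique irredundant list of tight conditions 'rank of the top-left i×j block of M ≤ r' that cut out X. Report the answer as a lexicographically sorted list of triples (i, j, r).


Rank table r_w(4×4) implied by the 4 constraints:

  i=1: 0  0  1  1
  i=2: 0  1  2  2
  i=3: 1  2  3  3
  i=4: 1  2  3  4

the unique w with this rank table is (3, 2, 1, 4).

Rothe diagram D(w) (3 cells), 2 SE-corners (essential conditions):

[(1, 2, 0), (2, 1, 0)]


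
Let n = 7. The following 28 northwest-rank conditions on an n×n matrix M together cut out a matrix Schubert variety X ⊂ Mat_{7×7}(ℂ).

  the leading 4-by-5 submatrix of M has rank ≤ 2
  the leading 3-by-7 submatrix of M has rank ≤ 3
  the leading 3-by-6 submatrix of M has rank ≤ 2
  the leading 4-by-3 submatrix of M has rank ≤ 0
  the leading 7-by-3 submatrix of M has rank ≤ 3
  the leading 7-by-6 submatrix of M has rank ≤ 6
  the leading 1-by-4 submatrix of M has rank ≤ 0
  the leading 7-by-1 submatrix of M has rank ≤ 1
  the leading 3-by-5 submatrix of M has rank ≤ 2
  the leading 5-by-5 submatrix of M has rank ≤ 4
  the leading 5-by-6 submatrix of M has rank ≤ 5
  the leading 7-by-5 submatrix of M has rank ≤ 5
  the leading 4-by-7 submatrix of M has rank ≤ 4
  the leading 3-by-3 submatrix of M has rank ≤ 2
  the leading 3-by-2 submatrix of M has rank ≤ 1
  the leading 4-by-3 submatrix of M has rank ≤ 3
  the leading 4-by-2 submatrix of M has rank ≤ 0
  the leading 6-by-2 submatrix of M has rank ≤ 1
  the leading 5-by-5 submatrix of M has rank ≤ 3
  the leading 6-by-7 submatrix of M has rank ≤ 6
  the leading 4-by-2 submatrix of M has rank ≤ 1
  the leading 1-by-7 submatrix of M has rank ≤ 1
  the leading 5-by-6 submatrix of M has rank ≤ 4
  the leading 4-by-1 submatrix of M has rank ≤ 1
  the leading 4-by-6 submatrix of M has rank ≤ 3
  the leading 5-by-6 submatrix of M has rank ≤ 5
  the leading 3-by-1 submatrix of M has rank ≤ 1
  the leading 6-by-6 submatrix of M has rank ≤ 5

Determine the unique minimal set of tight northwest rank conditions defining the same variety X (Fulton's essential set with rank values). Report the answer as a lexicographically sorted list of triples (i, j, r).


Propagating the 28 rank bounds to every northwest block:

  R[1]: 0 | 0 | 0 | 0 | 1 | 1 | 1
  R[2]: 0 | 0 | 0 | 1 | 2 | 2 | 2
  R[3]: 0 | 0 | 0 | 1 | 2 | 2 | 3
  R[4]: 0 | 0 | 0 | 1 | 2 | 3 | 4
  R[5]: 1 | 1 | 1 | 2 | 3 | 4 | 5
  R[6]: 1 | 1 | 2 | 3 | 4 | 5 | 6
  R[7]: 1 | 2 | 3 | 4 | 5 | 6 | 7

reading off 1-entries of Δ²R: w = (5, 4, 7, 6, 1, 3, 2).

4 SE-corners of the 15-cell Rothe diagram give Ess(w):

[(1, 4, 0), (3, 6, 2), (4, 3, 0), (6, 2, 1)]


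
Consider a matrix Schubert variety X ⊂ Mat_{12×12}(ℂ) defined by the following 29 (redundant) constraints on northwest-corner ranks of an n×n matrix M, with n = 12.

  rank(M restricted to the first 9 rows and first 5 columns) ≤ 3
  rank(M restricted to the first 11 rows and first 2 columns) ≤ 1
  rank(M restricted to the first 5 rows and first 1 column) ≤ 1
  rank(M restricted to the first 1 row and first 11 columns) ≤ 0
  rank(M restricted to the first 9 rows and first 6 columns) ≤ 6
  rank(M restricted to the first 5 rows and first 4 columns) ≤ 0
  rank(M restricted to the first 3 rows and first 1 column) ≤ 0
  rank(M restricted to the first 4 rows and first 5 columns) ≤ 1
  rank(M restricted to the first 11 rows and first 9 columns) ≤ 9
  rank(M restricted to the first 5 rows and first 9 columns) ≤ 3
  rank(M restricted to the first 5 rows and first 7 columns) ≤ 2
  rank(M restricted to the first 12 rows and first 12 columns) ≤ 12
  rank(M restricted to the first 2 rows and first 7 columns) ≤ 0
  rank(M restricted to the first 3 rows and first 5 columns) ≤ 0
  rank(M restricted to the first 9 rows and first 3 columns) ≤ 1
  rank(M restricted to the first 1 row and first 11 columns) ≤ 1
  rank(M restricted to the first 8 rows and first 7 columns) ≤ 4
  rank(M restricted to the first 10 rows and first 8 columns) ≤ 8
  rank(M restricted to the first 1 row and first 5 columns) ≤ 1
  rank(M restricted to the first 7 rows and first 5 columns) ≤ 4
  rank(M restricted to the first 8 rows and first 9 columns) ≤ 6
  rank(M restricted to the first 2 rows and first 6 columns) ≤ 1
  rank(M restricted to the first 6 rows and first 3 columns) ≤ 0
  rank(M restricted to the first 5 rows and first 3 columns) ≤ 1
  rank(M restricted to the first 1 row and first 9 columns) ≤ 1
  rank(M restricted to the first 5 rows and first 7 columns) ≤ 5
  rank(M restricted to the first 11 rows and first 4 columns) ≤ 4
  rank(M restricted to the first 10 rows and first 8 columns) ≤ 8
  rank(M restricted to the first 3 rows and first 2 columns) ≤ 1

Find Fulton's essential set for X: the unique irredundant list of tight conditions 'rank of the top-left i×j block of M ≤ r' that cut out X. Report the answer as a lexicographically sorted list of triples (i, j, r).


The tightest implied rank at each (i,j), from the 29 conditions:

  R[1]: 0, 0, 0, 0, 0, 0, 0, 0, 0, 0, 0, 1
  R[2]: 0, 0, 0, 0, 0, 0, 0, 1, 1, 1, 1, 2
  R[3]: 0, 0, 0, 0, 0, 1, 1, 2, 2, 2, 2, 3
  R[4]: 0, 0, 0, 0, 1, 2, 2, 3, 3, 3, 3, 4
  R[5]: 0, 0, 0, 0, 1, 2, 2, 3, 3, 4, 4, 5
  R[6]: 0, 0, 0, 1, 2, 3, 3, 4, 4, 5, 5, 6
  R[7]: 1, 1, 1, 2, 3, 4, 4, 5, 5, 6, 6, 7
  R[8]: 1, 1, 1, 2, 3, 4, 4, 5, 6, 7, 7, 8
  R[9]: 1, 1, 1, 2, 3, 4, 5, 6, 7, 8, 8, 9
  R[10]: 1, 1, 2, 3, 4, 5, 6, 7, 8, 9, 9, 10
  R[11]: 1, 1, 2, 3, 4, 5, 6, 7, 8, 9, 10, 11
  R[12]: 1, 2, 3, 4, 5, 6, 7, 8, 9, 10, 11, 12

the unique w with this rank table is (12, 8, 6, 5, 10, 4, 1, 9, 7, 3, 11, 2).

Fulton essential set (10 of the 43 Rothe cells):

[(1, 11, 0), (2, 7, 0), (3, 5, 0), (5, 4, 0), (5, 7, 2), (5, 9, 3), (6, 3, 0), (8, 7, 4), (9, 3, 1), (11, 2, 1)]


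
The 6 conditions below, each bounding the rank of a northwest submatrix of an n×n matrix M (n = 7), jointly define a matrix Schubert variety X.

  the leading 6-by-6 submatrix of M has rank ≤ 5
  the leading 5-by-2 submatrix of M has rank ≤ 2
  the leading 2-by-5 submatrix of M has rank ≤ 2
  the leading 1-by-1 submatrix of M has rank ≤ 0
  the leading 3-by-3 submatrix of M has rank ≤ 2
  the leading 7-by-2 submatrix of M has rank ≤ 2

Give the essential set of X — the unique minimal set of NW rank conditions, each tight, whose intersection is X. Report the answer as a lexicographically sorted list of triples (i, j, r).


Propagating the 6 rank bounds to every northwest block:

  R[1]: 0, 1, 1, 1, 1, 1, 1
  R[2]: 1, 2, 2, 2, 2, 2, 2
  R[3]: 1, 2, 2, 3, 3, 3, 3
  R[4]: 1, 2, 3, 4, 4, 4, 4
  R[5]: 1, 2, 3, 4, 5, 5, 5
  R[6]: 1, 2, 3, 4, 5, 5, 6
  R[7]: 1, 2, 3, 4, 5, 6, 7

the unique w with this rank table is (2, 1, 4, 3, 5, 7, 6).

3 SE-corners of the 3-cell Rothe diagram give Ess(w):

[(1, 1, 0), (3, 3, 2), (6, 6, 5)]


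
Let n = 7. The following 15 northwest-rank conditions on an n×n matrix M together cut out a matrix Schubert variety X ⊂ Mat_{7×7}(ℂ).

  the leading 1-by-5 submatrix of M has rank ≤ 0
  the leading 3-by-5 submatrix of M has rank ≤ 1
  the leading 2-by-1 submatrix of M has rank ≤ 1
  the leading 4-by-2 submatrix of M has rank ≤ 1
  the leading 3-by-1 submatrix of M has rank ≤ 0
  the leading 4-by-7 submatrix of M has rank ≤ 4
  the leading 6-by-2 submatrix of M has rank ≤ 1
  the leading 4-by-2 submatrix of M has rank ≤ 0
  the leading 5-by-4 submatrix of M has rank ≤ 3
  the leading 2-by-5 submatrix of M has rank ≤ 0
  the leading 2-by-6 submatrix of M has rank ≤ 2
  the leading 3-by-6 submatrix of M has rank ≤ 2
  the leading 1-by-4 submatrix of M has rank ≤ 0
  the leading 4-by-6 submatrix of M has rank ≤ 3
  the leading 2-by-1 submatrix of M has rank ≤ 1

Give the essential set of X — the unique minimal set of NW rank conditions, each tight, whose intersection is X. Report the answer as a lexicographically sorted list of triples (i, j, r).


Recovering R(i,j) via the rank-extension bound from the 15 conditions:

  i=1: 0, 0, 0, 0, 0, 1, 1
  i=2: 0, 0, 0, 0, 0, 1, 2
  i=3: 0, 0, 1, 1, 1, 2, 3
  i=4: 0, 0, 1, 2, 2, 3, 4
  i=5: 1, 1, 2, 3, 3, 4, 5
  i=6: 1, 1, 2, 3, 4, 5, 6
  i=7: 1, 2, 3, 4, 5, 6, 7

hence w(1..7) = (6, 7, 3, 4, 1, 5, 2).

D(w) has 15 cells with 3 SE-corners; essential set:

[(2, 5, 0), (4, 2, 0), (6, 2, 1)]


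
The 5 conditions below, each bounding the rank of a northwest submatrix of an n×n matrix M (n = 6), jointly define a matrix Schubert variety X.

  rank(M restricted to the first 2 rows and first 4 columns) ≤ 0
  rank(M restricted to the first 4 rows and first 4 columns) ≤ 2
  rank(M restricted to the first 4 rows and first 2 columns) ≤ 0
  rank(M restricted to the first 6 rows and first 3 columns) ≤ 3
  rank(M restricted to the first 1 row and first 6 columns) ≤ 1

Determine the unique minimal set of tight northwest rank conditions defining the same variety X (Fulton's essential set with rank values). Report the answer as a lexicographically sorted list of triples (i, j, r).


The tightest implied rank at each (i,j), from the 5 conditions:

  row 1: 0 | 0 | 0 | 0 | 1 | 1
  row 2: 0 | 0 | 0 | 0 | 1 | 2
  row 3: 0 | 0 | 1 | 1 | 2 | 3
  row 4: 0 | 0 | 1 | 2 | 3 | 4
  row 5: 1 | 1 | 2 | 3 | 4 | 5
  row 6: 1 | 2 | 3 | 4 | 5 | 6

hence w(1..6) = (5, 6, 3, 4, 1, 2).

D(w) has 12 cells with 2 SE-corners; essential set:

[(2, 4, 0), (4, 2, 0)]


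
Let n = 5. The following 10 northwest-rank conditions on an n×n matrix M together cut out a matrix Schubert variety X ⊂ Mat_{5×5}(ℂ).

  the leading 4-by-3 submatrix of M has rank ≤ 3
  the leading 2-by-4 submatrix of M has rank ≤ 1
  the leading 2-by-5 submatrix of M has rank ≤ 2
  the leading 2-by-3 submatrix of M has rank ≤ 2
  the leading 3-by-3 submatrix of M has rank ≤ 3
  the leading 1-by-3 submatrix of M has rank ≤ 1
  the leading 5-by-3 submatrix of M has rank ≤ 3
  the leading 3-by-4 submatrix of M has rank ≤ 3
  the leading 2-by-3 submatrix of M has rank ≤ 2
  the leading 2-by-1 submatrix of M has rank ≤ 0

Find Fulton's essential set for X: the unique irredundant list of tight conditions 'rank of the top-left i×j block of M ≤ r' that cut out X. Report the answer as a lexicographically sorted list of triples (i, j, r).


Recovering R(i,j) via the rank-extension bound from the 10 conditions:

  0  1  1  1  1
  0  1  1  1  2
  1  2  2  2  3
  1  2  3  3  4
  1  2  3  4  5

reading off 1-entries of Δ²R: w = (2, 5, 1, 3, 4).

2 SE-corners of the 4-cell Rothe diagram give Ess(w):

[(2, 1, 0), (2, 4, 1)]


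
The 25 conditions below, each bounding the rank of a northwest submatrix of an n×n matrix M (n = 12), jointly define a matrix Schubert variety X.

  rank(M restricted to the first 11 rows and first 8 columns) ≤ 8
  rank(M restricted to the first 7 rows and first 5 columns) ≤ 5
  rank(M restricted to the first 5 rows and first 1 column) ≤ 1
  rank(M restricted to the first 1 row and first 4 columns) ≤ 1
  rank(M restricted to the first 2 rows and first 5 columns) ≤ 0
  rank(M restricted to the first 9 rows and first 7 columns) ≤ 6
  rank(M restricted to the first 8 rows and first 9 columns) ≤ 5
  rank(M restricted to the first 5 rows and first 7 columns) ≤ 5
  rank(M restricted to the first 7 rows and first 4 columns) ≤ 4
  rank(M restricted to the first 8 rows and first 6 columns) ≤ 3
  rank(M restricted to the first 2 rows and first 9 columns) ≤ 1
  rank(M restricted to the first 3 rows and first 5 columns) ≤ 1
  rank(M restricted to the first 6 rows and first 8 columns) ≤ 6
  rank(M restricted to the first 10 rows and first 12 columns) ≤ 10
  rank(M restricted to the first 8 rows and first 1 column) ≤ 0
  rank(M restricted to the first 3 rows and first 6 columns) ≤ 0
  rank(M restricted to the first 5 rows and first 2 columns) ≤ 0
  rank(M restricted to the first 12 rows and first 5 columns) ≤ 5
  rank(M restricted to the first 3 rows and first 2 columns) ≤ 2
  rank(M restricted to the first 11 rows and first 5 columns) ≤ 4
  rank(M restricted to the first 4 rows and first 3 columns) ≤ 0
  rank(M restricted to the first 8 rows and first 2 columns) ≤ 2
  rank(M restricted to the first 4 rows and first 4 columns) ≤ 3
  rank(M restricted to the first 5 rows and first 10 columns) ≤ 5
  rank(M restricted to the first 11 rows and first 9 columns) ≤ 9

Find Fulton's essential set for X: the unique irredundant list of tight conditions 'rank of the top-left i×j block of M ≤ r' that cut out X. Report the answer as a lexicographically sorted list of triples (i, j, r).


Propagating the 25 rank bounds to every northwest block:

  R[1]: 0 0 0 0 0 0 1 1 1 1 1 1
  R[2]: 0 0 0 0 0 0 1 1 1 2 2 2
  R[3]: 0 0 0 0 0 0 1 2 2 3 3 3
  R[4]: 0 0 0 1 1 1 2 3 3 4 4 4
  R[5]: 0 0 1 2 2 2 3 4 4 5 5 5
  R[6]: 0 1 2 3 3 3 4 5 5 6 6 6
  R[7]: 0 1 2 3 3 3 4 5 5 6 7 7
  R[8]: 0 1 2 3 3 3 4 5 5 6 7 8
  R[9]: 1 2 3 4 4 4 5 6 6 7 8 9
  R[10]: 1 2 3 4 4 5 6 7 7 8 9 10
  R[11]: 1 2 3 4 4 5 6 7 8 9 10 11
  R[12]: 1 2 3 4 5 6 7 8 9 10 11 12

second differences of R give the permutation w = (7, 10, 8, 4, 3, 2, 11, 12, 1, 6, 9, 5).

Rothe diagram D(w) (36 cells), 8 SE-corners (essential conditions):

[(2, 9, 1), (3, 6, 0), (4, 3, 0), (5, 2, 0), (8, 1, 0), (8, 6, 3), (8, 9, 5), (11, 5, 4)]


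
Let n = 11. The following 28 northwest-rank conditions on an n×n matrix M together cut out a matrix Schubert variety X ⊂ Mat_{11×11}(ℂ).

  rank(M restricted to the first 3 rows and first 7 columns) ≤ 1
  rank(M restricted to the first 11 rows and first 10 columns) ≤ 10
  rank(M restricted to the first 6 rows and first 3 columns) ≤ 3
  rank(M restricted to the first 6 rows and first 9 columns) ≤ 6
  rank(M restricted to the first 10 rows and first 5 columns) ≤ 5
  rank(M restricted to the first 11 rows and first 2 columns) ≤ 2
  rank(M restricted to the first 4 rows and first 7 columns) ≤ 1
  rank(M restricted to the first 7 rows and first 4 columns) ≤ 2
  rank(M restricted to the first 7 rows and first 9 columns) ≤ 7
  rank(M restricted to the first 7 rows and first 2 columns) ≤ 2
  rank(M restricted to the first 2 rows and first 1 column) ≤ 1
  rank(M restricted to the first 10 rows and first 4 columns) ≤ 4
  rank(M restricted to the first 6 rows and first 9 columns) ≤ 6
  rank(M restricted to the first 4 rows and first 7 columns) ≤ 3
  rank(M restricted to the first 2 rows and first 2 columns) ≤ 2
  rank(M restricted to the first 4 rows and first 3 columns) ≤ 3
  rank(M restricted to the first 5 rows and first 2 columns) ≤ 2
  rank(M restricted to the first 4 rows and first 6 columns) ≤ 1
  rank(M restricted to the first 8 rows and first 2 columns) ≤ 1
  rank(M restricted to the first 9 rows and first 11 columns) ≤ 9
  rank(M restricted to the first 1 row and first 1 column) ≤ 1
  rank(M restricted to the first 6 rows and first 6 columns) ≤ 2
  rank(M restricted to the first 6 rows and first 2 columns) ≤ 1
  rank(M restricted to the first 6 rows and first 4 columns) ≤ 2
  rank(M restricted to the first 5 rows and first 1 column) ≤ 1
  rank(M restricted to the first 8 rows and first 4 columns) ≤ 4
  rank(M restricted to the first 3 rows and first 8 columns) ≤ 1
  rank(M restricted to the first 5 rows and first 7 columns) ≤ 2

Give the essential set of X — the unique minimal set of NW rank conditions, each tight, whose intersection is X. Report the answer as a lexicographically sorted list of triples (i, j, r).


Computing R[i][j] = min implied NW-rank bound (n=11, 28 conditions):

  1 1 1 1 1 1 1 1 1 1 1
  1 1 1 1 1 1 1 1 2 2 2
  1 1 1 1 1 1 1 1 2 3 3
  1 1 1 1 1 1 1 2 3 4 4
  1 1 2 2 2 2 2 3 4 5 5
  1 1 2 2 2 2 3 4 5 6 6
  1 1 2 2 3 3 4 5 6 7 7
  1 1 2 3 4 4 5 6 7 8 8
  1 2 3 4 5 5 6 7 8 9 9
  1 2 3 4 5 6 7 8 9 10 10
  1 2 3 4 5 6 7 8 9 10 11

giving w = (1, 9, 10, 8, 3, 7, 5, 4, 2, 6, 11) via Δ²R.

ℓ(w)=28; the 5 essential cells (i,j,r):

[(3, 8, 1), (4, 7, 1), (6, 6, 2), (7, 4, 2), (8, 2, 1)]


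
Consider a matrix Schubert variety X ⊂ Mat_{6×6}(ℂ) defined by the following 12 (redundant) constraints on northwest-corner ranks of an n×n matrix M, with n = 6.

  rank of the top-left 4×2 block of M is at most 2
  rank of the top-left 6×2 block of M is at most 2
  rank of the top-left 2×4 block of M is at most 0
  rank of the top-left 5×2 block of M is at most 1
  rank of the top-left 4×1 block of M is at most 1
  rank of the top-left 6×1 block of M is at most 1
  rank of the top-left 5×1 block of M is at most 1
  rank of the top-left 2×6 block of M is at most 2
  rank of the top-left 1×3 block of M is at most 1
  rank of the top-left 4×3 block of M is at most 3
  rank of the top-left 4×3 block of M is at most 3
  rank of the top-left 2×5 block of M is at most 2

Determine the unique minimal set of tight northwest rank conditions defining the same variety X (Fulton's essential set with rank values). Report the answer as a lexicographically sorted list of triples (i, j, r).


Reconstructing r_w from the 12 given conditions:

  i=1: 0 | 0 | 0 | 0 | 1 | 1
  i=2: 0 | 0 | 0 | 0 | 1 | 2
  i=3: 1 | 1 | 1 | 1 | 2 | 3
  i=4: 1 | 1 | 2 | 2 | 3 | 4
  i=5: 1 | 1 | 2 | 3 | 4 | 5
  i=6: 1 | 2 | 3 | 4 | 5 | 6

reading off 1-entries of Δ²R: w = (5, 6, 1, 3, 4, 2).

D(w) has 10 cells with 2 SE-corners; essential set:

[(2, 4, 0), (5, 2, 1)]


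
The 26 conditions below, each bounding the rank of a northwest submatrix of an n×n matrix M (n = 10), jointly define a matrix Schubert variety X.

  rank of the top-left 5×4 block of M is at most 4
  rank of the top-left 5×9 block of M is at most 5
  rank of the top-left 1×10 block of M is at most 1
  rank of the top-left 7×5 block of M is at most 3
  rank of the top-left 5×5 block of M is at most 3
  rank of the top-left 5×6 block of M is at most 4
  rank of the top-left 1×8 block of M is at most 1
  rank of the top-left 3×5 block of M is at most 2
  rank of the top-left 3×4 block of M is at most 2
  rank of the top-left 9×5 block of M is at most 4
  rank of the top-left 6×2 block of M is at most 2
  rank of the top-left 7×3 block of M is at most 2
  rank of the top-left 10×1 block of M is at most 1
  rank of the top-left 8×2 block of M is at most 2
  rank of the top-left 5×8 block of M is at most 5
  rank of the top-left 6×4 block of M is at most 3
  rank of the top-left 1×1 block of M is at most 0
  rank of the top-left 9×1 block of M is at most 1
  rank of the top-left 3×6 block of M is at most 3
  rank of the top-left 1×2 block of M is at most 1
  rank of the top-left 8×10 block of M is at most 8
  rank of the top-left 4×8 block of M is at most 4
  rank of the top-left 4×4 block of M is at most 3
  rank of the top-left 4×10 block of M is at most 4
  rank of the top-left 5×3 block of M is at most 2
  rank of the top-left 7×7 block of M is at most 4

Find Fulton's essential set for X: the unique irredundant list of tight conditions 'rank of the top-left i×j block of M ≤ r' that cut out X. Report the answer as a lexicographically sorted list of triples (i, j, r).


The tightest implied rank at each (i,j), from the 26 conditions:

  row 1: 0 | 1 | 1 | 1 | 1 | 1 | 1 | 1 | 1 | 1
  row 2: 1 | 2 | 2 | 2 | 2 | 2 | 2 | 2 | 2 | 2
  row 3: 1 | 2 | 2 | 2 | 2 | 3 | 3 | 3 | 3 | 3
  row 4: 1 | 2 | 2 | 3 | 3 | 4 | 4 | 4 | 4 | 4
  row 5: 1 | 2 | 2 | 3 | 3 | 4 | 4 | 5 | 5 | 5
  row 6: 1 | 2 | 2 | 3 | 3 | 4 | 4 | 5 | 6 | 6
  row 7: 1 | 2 | 2 | 3 | 3 | 4 | 4 | 5 | 6 | 7
  row 8: 1 | 2 | 3 | 4 | 4 | 5 | 5 | 6 | 7 | 8
  row 9: 1 | 2 | 3 | 4 | 4 | 5 | 6 | 7 | 8 | 9
  row 10: 1 | 2 | 3 | 4 | 5 | 6 | 7 | 8 | 9 | 10

the unique w with this rank table is (2, 1, 6, 4, 8, 9, 10, 3, 7, 5).

|D(w)|=15, |Ess(w)|=6:

[(1, 1, 0), (3, 5, 2), (7, 3, 2), (7, 5, 3), (7, 7, 4), (9, 5, 4)]


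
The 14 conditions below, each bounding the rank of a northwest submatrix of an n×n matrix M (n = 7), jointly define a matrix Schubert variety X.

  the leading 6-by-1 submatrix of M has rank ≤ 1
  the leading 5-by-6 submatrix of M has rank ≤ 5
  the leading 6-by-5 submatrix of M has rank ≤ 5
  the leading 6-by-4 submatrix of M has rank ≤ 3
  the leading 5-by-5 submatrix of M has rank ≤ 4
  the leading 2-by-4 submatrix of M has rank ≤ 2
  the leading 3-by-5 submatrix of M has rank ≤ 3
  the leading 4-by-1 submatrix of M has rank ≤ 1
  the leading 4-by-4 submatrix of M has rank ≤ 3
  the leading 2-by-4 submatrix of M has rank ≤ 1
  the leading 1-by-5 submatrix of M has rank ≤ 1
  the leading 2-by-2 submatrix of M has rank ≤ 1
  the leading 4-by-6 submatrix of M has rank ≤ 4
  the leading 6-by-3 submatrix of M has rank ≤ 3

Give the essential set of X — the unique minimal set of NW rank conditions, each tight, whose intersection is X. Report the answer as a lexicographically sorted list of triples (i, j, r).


The tightest implied rank at each (i,j), from the 14 conditions:

  1, 1, 1, 1, 1, 1, 1
  1, 1, 1, 1, 2, 2, 2
  1, 2, 2, 2, 3, 3, 3
  1, 2, 3, 3, 4, 4, 4
  1, 2, 3, 3, 4, 5, 5
  1, 2, 3, 3, 4, 5, 6
  1, 2, 3, 4, 5, 6, 7

the unique w with this rank table is (1, 5, 2, 3, 6, 7, 4).

Rothe diagram D(w) (5 cells), 2 SE-corners (essential conditions):

[(2, 4, 1), (6, 4, 3)]


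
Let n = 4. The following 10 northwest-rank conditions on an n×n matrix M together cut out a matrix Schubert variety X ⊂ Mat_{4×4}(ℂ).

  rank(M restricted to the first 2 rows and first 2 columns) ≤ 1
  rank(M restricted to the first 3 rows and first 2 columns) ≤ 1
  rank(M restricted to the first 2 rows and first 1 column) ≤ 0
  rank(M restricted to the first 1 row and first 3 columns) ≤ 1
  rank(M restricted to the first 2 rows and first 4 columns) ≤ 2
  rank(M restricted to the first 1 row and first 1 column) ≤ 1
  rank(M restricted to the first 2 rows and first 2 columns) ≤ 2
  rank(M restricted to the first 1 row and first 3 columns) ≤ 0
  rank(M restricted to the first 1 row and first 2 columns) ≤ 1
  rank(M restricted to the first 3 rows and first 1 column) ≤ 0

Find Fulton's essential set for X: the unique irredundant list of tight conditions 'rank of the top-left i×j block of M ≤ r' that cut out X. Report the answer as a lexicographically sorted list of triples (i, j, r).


Rank table r_w(4×4) implied by the 10 constraints:

  0, 0, 0, 1
  0, 1, 1, 2
  0, 1, 2, 3
  1, 2, 3, 4

reading off 1-entries of Δ²R: w = (4, 2, 3, 1).

ℓ(w)=5; the 2 essential cells (i,j,r):

[(1, 3, 0), (3, 1, 0)]


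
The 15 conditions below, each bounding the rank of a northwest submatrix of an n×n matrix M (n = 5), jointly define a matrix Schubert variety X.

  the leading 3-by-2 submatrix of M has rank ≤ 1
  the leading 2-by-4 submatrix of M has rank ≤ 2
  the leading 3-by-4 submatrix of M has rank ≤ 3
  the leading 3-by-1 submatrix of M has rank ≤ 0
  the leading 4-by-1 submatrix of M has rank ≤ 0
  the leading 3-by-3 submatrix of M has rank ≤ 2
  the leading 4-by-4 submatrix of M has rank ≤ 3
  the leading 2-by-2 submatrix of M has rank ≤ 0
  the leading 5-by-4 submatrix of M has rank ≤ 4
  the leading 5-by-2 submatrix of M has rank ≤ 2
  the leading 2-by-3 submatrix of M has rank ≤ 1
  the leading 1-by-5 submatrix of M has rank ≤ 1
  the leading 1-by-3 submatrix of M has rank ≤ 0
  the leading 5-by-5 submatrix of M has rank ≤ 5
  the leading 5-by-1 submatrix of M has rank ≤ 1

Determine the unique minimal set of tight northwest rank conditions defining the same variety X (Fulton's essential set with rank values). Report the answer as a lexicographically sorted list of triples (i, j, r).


The tightest implied rank at each (i,j), from the 15 conditions:

  R[1]: 0 | 0 | 0 | 1 | 1
  R[2]: 0 | 0 | 1 | 2 | 2
  R[3]: 0 | 1 | 2 | 3 | 3
  R[4]: 0 | 1 | 2 | 3 | 4
  R[5]: 1 | 2 | 3 | 4 | 5

reading off 1-entries of Δ²R: w = (4, 3, 2, 5, 1).

Fulton essential set (3 of the 7 Rothe cells):

[(1, 3, 0), (2, 2, 0), (4, 1, 0)]
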